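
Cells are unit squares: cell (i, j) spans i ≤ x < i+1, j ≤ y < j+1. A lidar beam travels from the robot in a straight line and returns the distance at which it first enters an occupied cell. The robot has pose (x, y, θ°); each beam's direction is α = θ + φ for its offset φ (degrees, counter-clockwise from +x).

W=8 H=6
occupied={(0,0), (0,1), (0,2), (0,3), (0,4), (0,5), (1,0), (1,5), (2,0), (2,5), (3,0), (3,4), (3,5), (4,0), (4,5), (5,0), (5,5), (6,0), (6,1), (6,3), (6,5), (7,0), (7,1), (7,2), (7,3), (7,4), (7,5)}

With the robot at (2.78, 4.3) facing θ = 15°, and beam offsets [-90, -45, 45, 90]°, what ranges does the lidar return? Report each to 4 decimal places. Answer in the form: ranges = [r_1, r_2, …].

ranges = [3.4164, 0.2540, 0.4400, 0.7247]

beam 1: φ=-90°, α=285°
  direction (0.2588, -0.9659); cell (2,4); t to first gridline: x 0.8500, y 0.3106 (then +3.8637 / +1.0353)
    (2,3) via y @ 0.3106
    (3,3) via x @ 0.8500
    (3,2) via y @ 1.3459
    (3,1) via y @ 2.3811
    (3,0) via y @ 3.4164  # hit
  → r_1 = 3.4164
beam 2: φ=-45°, α=330°
  direction (0.8660, -0.5000); cell (2,4); t to first gridline: x 0.2540, y 0.6000 (then +1.1547 / +2.0000)
    (3,4) via x @ 0.2540  # hit
  → r_2 = 0.2540
beam 3: φ=45°, α=60°
  direction (0.5000, 0.8660); cell (2,4); t to first gridline: x 0.4400, y 0.8083 (then +2.0000 / +1.1547)
    (3,4) via x @ 0.4400  # hit
  → r_3 = 0.4400
beam 4: φ=90°, α=105°
  direction (-0.2588, 0.9659); cell (2,4); t to first gridline: x 3.0137, y 0.7247 (then +3.8637 / +1.0353)
    (2,5) via y @ 0.7247  # hit
  → r_4 = 0.7247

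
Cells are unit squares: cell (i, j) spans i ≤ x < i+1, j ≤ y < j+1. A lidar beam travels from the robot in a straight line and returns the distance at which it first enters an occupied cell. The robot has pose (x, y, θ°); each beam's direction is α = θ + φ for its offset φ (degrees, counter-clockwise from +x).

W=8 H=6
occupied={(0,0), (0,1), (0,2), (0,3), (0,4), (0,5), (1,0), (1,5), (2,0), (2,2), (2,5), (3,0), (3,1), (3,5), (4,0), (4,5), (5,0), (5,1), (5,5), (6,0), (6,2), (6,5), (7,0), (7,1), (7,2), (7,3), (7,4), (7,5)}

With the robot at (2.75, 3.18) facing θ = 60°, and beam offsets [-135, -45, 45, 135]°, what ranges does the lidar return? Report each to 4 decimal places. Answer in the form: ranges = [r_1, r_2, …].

ranges = [0.1863, 4.3999, 1.8842, 0.6955]

beam 1: φ=-135°, α=285°
  cosα=0.2588 sinα=-0.9659 | (2,3) | tMaxX 0.9659 tMaxY 0.1863 | tΔX 3.8637 tΔY 1.0353
    t=0.1863 [y] (2,2) — stop
  → r_1 = 0.1863
beam 2: φ=-45°, α=15°
  cosα=0.9659 sinα=0.2588 | (2,3) | tMaxX 0.2588 tMaxY 3.1682 | tΔX 1.0353 tΔY 3.8637
    t=0.2588 [x] (3,3)
    t=1.2941 [x] (4,3)
    t=2.3294 [x] (5,3)
    t=3.1682 [y] (5,4)
    t=3.3646 [x] (6,4)
    t=4.3999 [x] (7,4) — stop
  → r_2 = 4.3999
beam 3: φ=45°, α=105°
  cosα=-0.2588 sinα=0.9659 | (2,3) | tMaxX 2.8978 tMaxY 0.8489 | tΔX 3.8637 tΔY 1.0353
    t=0.8489 [y] (2,4)
    t=1.8842 [y] (2,5) — stop
  → r_3 = 1.8842
beam 4: φ=135°, α=195°
  cosα=-0.9659 sinα=-0.2588 | (2,3) | tMaxX 0.7765 tMaxY 0.6955 | tΔX 1.0353 tΔY 3.8637
    t=0.6955 [y] (2,2) — stop
  → r_4 = 0.6955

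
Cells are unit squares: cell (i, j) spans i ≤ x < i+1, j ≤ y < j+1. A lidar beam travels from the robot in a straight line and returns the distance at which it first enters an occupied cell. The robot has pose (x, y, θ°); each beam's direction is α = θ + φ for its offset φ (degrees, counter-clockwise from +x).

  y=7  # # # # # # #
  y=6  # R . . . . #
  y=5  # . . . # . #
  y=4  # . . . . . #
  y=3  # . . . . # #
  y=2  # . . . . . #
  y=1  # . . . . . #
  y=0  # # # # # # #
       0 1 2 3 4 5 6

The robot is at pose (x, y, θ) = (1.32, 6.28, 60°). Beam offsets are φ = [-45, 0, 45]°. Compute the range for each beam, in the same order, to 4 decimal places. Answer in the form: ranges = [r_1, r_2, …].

ranges = [2.7819, 0.8314, 0.7454]

beam 1: φ=-45°, α=15°
  direction (0.9659, 0.2588); cell (1,6); t to first gridline: x 0.7040, y 2.7819 (then +1.0353 / +3.8637)
    (2,6) via x @ 0.7040
    (3,6) via x @ 1.7393
    (4,6) via x @ 2.7745
    (4,7) via y @ 2.7819  # hit
  → r_1 = 2.7819
beam 2: φ=0°, α=60°
  direction (0.5000, 0.8660); cell (1,6); t to first gridline: x 1.3600, y 0.8314 (then +2.0000 / +1.1547)
    (1,7) via y @ 0.8314  # hit
  → r_2 = 0.8314
beam 3: φ=45°, α=105°
  direction (-0.2588, 0.9659); cell (1,6); t to first gridline: x 1.2364, y 0.7454 (then +3.8637 / +1.0353)
    (1,7) via y @ 0.7454  # hit
  → r_3 = 0.7454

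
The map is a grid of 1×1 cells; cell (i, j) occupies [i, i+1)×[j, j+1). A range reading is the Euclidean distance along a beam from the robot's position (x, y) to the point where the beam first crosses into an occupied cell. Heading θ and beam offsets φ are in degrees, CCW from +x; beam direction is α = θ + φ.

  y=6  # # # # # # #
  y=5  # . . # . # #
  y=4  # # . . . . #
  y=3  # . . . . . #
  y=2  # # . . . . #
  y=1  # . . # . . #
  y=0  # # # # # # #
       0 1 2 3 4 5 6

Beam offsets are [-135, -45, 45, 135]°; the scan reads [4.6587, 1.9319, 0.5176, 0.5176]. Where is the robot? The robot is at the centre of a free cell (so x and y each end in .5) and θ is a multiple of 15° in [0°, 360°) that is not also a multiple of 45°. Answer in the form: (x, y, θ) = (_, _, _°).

The pose lattice has 20·16 = 320 candidates. Test each by forward raycasting.
  (5.5, 1.5, 105°): beam 1 = 0.5774 ≠ 4.6587 ✗
  (1.5, 3.5, 210°): beam 1 = 0.5176 ≠ 4.6587 ✗
  (1.5, 1.5, 120°): beam 1 = 1.5529 ≠ 4.6587 ✗
  (4.5, 1.5, 285°): beam 1 = 0.5774 ≠ 4.6587 ✗
  (4.5, 4.5, 300°): beam 1 = 3.6235 ≠ 4.6587 ✗
  …
  (5.5, 4.5, 330°): r_1=4.6587, r_2=1.9319, r_3=0.5176, r_4=0.5176 — all match ✓
Unique over the lattice → pose = (5.5, 4.5, 330°).

(x, y, θ) = (5.5, 4.5, 330°)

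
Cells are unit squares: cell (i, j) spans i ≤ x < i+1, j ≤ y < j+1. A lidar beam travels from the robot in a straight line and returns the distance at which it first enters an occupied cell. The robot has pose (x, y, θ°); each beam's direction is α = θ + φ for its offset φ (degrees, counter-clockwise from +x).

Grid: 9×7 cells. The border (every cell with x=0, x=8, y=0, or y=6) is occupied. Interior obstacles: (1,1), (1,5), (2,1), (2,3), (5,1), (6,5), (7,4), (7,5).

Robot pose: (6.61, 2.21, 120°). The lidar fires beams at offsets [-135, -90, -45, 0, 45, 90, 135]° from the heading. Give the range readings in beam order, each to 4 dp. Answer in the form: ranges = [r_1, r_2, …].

beam 1: φ=-135°, α=345°
  direction (0.9659, -0.2588); cell (6,2); t to first gridline: x 0.4038, y 0.8114 (then +1.0353 / +3.8637)
    (7,2) via x @ 0.4038
    (7,1) via y @ 0.8114
    (8,1) via x @ 1.4390  # hit
  → r_1 = 1.4390
beam 2: φ=-90°, α=30°
  direction (0.8660, 0.5000); cell (6,2); t to first gridline: x 0.4503, y 1.5800 (then +1.1547 / +2.0000)
    (7,2) via x @ 0.4503
    (7,3) via y @ 1.5800
    (8,3) via x @ 1.6050  # hit
  → r_2 = 1.6050
beam 3: φ=-45°, α=75°
  direction (0.2588, 0.9659); cell (6,2); t to first gridline: x 1.5068, y 0.8179 (then +3.8637 / +1.0353)
    (6,3) via y @ 0.8179
    (7,3) via x @ 1.5068
    (7,4) via y @ 1.8531  # hit
  → r_3 = 1.8531
beam 4: φ=0°, α=120°
  direction (-0.5000, 0.8660); cell (6,2); t to first gridline: x 1.2200, y 0.9122 (then +2.0000 / +1.1547)
    (6,3) via y @ 0.9122
    (5,3) via x @ 1.2200
    (5,4) via y @ 2.0669
    (4,4) via x @ 3.2200
    (4,5) via y @ 3.2216
    (4,6) via y @ 4.3763  # hit
  → r_4 = 4.3763
beam 5: φ=45°, α=165°
  direction (-0.9659, 0.2588); cell (6,2); t to first gridline: x 0.6315, y 3.0523 (then +1.0353 / +3.8637)
    (5,2) via x @ 0.6315
    (4,2) via x @ 1.6668
    (3,2) via x @ 2.7021
    (3,3) via y @ 3.0523
    (2,3) via x @ 3.7373  # hit
  → r_5 = 3.7373
beam 6: φ=90°, α=210°
  direction (-0.8660, -0.5000); cell (6,2); t to first gridline: x 0.7044, y 0.4200 (then +1.1547 / +2.0000)
    (6,1) via y @ 0.4200
    (5,1) via x @ 0.7044  # hit
  → r_6 = 0.7044
beam 7: φ=135°, α=255°
  direction (-0.2588, -0.9659); cell (6,2); t to first gridline: x 2.3569, y 0.2174 (then +3.8637 / +1.0353)
    (6,1) via y @ 0.2174
    (6,0) via y @ 1.2527  # hit
  → r_7 = 1.2527

ranges = [1.4390, 1.6050, 1.8531, 4.3763, 3.7373, 0.7044, 1.2527]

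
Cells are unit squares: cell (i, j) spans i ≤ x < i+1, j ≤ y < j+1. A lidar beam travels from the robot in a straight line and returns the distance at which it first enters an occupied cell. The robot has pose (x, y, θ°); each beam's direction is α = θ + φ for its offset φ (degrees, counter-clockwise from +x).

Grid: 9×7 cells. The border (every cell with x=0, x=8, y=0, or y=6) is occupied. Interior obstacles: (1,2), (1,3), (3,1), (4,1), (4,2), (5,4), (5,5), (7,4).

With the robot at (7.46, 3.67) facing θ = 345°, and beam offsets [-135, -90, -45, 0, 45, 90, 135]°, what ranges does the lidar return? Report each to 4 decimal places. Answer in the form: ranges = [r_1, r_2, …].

beam 1: φ=-135°, α=210°
  direction (-0.8660, -0.5000); cell (7,3); t to first gridline: x 0.5312, y 1.3400 (then +1.1547 / +2.0000)
    (6,3) via x @ 0.5312
    (6,2) via y @ 1.3400
    (5,2) via x @ 1.6859
    (4,2) via x @ 2.8406  # hit
  → r_1 = 2.8406
beam 2: φ=-90°, α=255°
  direction (-0.2588, -0.9659); cell (7,3); t to first gridline: x 1.7773, y 0.6936 (then +3.8637 / +1.0353)
    (7,2) via y @ 0.6936
    (7,1) via y @ 1.7289
    (6,1) via x @ 1.7773
    (6,0) via y @ 2.7642  # hit
  → r_2 = 2.7642
beam 3: φ=-45°, α=300°
  direction (0.5000, -0.8660); cell (7,3); t to first gridline: x 1.0800, y 0.7736 (then +2.0000 / +1.1547)
    (7,2) via y @ 0.7736
    (8,2) via x @ 1.0800  # hit
  → r_3 = 1.0800
beam 4: φ=0°, α=345°
  direction (0.9659, -0.2588); cell (7,3); t to first gridline: x 0.5590, y 2.5887 (then +1.0353 / +3.8637)
    (8,3) via x @ 0.5590  # hit
  → r_4 = 0.5590
beam 5: φ=45°, α=30°
  direction (0.8660, 0.5000); cell (7,3); t to first gridline: x 0.6235, y 0.6600 (then +1.1547 / +2.0000)
    (8,3) via x @ 0.6235  # hit
  → r_5 = 0.6235
beam 6: φ=90°, α=75°
  direction (0.2588, 0.9659); cell (7,3); t to first gridline: x 2.0864, y 0.3416 (then +3.8637 / +1.0353)
    (7,4) via y @ 0.3416  # hit
  → r_6 = 0.3416
beam 7: φ=135°, α=120°
  direction (-0.5000, 0.8660); cell (7,3); t to first gridline: x 0.9200, y 0.3811 (then +2.0000 / +1.1547)
    (7,4) via y @ 0.3811  # hit
  → r_7 = 0.3811

ranges = [2.8406, 2.7642, 1.0800, 0.5590, 0.6235, 0.3416, 0.3811]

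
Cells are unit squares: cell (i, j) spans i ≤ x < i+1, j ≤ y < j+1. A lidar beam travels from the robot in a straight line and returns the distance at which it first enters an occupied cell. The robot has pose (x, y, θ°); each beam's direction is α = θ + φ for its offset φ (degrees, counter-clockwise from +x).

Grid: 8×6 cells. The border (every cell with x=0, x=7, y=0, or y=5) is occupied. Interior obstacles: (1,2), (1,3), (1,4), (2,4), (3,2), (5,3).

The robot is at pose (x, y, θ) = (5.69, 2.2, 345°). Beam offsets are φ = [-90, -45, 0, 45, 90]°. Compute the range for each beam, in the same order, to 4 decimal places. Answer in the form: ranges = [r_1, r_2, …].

ranges = [1.2423, 1.3856, 1.3562, 1.5127, 0.8282]

beam 1: φ=-90°, α=255°
  direction (-0.2588, -0.9659); cell (5,2); t to first gridline: x 2.6660, y 0.2071 (then +3.8637 / +1.0353)
    (5,1) via y @ 0.2071
    (5,0) via y @ 1.2423  # hit
  → r_1 = 1.2423
beam 2: φ=-45°, α=300°
  direction (0.5000, -0.8660); cell (5,2); t to first gridline: x 0.6200, y 0.2309 (then +2.0000 / +1.1547)
    (5,1) via y @ 0.2309
    (6,1) via x @ 0.6200
    (6,0) via y @ 1.3856  # hit
  → r_2 = 1.3856
beam 3: φ=0°, α=345°
  direction (0.9659, -0.2588); cell (5,2); t to first gridline: x 0.3209, y 0.7727 (then +1.0353 / +3.8637)
    (6,2) via x @ 0.3209
    (6,1) via y @ 0.7727
    (7,1) via x @ 1.3562  # hit
  → r_3 = 1.3562
beam 4: φ=45°, α=30°
  direction (0.8660, 0.5000); cell (5,2); t to first gridline: x 0.3580, y 1.6000 (then +1.1547 / +2.0000)
    (6,2) via x @ 0.3580
    (7,2) via x @ 1.5127  # hit
  → r_4 = 1.5127
beam 5: φ=90°, α=75°
  direction (0.2588, 0.9659); cell (5,2); t to first gridline: x 1.1977, y 0.8282 (then +3.8637 / +1.0353)
    (5,3) via y @ 0.8282  # hit
  → r_5 = 0.8282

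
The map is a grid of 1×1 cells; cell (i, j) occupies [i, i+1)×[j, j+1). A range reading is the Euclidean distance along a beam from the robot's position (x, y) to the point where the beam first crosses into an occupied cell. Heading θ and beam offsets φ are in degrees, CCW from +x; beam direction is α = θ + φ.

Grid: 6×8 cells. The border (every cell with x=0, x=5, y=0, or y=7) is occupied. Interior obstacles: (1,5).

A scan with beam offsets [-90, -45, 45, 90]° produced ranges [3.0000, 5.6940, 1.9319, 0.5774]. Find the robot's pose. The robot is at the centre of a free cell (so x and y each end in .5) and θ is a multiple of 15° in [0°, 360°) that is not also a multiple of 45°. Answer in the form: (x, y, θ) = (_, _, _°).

(x, y, θ) = (3.5, 1.5, 150°)

Enumerate (i+0.5, j+0.5, θ) over the 23 free cells and 16 admissible headings. For each, cast all 4 beams and compare to the given ranges.
  (2.5, 3.5, 60°): beam 1 = 2.8868 ≠ 3.0000 ✗
  (4.5, 1.5, 105°): beam 1 = 0.5176 ≠ 3.0000 ✗
  (3.5, 3.5, 300°): beam 1 = 2.8868 ≠ 3.0000 ✗
  (4.5, 2.5, 15°): beam 1 = 1.5529 ≠ 3.0000 ✗
  …
  (3.5, 1.5, 150°): r_1=3.0000, r_2=5.6940, r_3=1.9319, r_4=0.5774 — all match ✓
Unique over the lattice → pose = (3.5, 1.5, 150°).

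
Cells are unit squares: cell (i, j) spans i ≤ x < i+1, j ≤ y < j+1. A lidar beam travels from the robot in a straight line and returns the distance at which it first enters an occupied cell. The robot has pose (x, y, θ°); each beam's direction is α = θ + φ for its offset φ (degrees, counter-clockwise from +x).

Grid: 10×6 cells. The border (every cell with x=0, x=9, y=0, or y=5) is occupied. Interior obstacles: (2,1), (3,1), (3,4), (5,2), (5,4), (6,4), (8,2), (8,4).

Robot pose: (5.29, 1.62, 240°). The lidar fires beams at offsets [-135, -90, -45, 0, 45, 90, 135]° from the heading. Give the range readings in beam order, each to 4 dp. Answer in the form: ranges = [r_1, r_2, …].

beam 1: φ=-135°, α=105°
  direction (-0.2588, 0.9659); cell (5,1); t to first gridline: x 1.1205, y 0.3934 (then +3.8637 / +1.0353)
    (5,2) via y @ 0.3934  # hit
  → r_1 = 0.3934
beam 2: φ=-90°, α=150°
  direction (-0.8660, 0.5000); cell (5,1); t to first gridline: x 0.3349, y 0.7600 (then +1.1547 / +2.0000)
    (4,1) via x @ 0.3349
    (4,2) via y @ 0.7600
    (3,2) via x @ 1.4896
    (2,2) via x @ 2.6443
    (2,3) via y @ 2.7600
    (1,3) via x @ 3.7990
    (1,4) via y @ 4.7600
    (0,4) via x @ 4.9537  # hit
  → r_2 = 4.9537
beam 3: φ=-45°, α=195°
  direction (-0.9659, -0.2588); cell (5,1); t to first gridline: x 0.3002, y 2.3955 (then +1.0353 / +3.8637)
    (4,1) via x @ 0.3002
    (3,1) via x @ 1.3355  # hit
  → r_3 = 1.3355
beam 4: φ=0°, α=240°
  direction (-0.5000, -0.8660); cell (5,1); t to first gridline: x 0.5800, y 0.7159 (then +2.0000 / +1.1547)
    (4,1) via x @ 0.5800
    (4,0) via y @ 0.7159  # hit
  → r_4 = 0.7159
beam 5: φ=45°, α=285°
  direction (0.2588, -0.9659); cell (5,1); t to first gridline: x 2.7432, y 0.6419 (then +3.8637 / +1.0353)
    (5,0) via y @ 0.6419  # hit
  → r_5 = 0.6419
beam 6: φ=90°, α=330°
  direction (0.8660, -0.5000); cell (5,1); t to first gridline: x 0.8198, y 1.2400 (then +1.1547 / +2.0000)
    (6,1) via x @ 0.8198
    (6,0) via y @ 1.2400  # hit
  → r_6 = 1.2400
beam 7: φ=135°, α=15°
  direction (0.9659, 0.2588); cell (5,1); t to first gridline: x 0.7350, y 1.4682 (then +1.0353 / +3.8637)
    (6,1) via x @ 0.7350
    (6,2) via y @ 1.4682
    (7,2) via x @ 1.7703
    (8,2) via x @ 2.8056  # hit
  → r_7 = 2.8056

ranges = [0.3934, 4.9537, 1.3355, 0.7159, 0.6419, 1.2400, 2.8056]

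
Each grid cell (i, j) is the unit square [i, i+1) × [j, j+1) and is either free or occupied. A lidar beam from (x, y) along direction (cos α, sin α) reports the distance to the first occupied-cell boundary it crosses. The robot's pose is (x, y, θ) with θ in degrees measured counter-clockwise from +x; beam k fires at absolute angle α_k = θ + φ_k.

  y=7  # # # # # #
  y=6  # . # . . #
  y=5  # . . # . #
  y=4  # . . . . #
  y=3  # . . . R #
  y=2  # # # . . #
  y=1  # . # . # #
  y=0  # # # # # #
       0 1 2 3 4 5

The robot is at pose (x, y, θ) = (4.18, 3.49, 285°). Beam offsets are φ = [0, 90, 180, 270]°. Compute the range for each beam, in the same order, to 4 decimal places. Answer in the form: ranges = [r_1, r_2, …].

beam 1: φ=0°, α=285°
  cosα=0.2588 sinα=-0.9659 | (4,3) | tMaxX 3.1682 tMaxY 0.5073 | tΔX 3.8637 tΔY 1.0353
    t=0.5073 [y] (4,2)
    t=1.5426 [y] (4,1) — stop
  → r_1 = 1.5426
beam 2: φ=90°, α=15°
  cosα=0.9659 sinα=0.2588 | (4,3) | tMaxX 0.8489 tMaxY 1.9705 | tΔX 1.0353 tΔY 3.8637
    t=0.8489 [x] (5,3) — stop
  → r_2 = 0.8489
beam 3: φ=180°, α=105°
  cosα=-0.2588 sinα=0.9659 | (4,3) | tMaxX 0.6955 tMaxY 0.5280 | tΔX 3.8637 tΔY 1.0353
    t=0.5280 [y] (4,4)
    t=0.6955 [x] (3,4)
    t=1.5633 [y] (3,5) — stop
  → r_3 = 1.5633
beam 4: φ=270°, α=195°
  cosα=-0.9659 sinα=-0.2588 | (4,3) | tMaxX 0.1863 tMaxY 1.8932 | tΔX 1.0353 tΔY 3.8637
    t=0.1863 [x] (3,3)
    t=1.2216 [x] (2,3)
    t=1.8932 [y] (2,2) — stop
  → r_4 = 1.8932

ranges = [1.5426, 0.8489, 1.5633, 1.8932]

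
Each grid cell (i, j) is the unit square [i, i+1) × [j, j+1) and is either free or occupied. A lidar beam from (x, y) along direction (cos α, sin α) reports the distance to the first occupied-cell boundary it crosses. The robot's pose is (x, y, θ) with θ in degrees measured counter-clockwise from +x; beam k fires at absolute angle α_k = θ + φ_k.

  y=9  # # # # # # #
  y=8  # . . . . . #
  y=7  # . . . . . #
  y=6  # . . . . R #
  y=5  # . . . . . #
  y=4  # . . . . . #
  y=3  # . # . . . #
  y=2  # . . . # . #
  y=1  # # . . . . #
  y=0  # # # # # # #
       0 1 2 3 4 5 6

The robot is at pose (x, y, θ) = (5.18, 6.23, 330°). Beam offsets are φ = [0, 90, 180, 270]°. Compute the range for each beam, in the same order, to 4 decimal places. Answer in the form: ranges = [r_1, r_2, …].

beam 1: φ=0°, α=330°
  dir = (cos 330°, sin 330°) = (0.8660, -0.5000); from cell (5,6)
  next x-line at t=0.9469, next y-line at t=0.4600; Δt_x=1.1547, Δt_y=2.0000
    y: enter (5,5) at t=0.4600
    x: enter (6,5) at t=0.9469 ← occupied
  → r_1 = 0.9469
beam 2: φ=90°, α=60°
  dir = (cos 60°, sin 60°) = (0.5000, 0.8660); from cell (5,6)
  next x-line at t=1.6400, next y-line at t=0.8891; Δt_x=2.0000, Δt_y=1.1547
    y: enter (5,7) at t=0.8891
    x: enter (6,7) at t=1.6400 ← occupied
  → r_2 = 1.6400
beam 3: φ=180°, α=150°
  dir = (cos 150°, sin 150°) = (-0.8660, 0.5000); from cell (5,6)
  next x-line at t=0.2078, next y-line at t=1.5400; Δt_x=1.1547, Δt_y=2.0000
    x: enter (4,6) at t=0.2078
    x: enter (3,6) at t=1.3625
    y: enter (3,7) at t=1.5400
    x: enter (2,7) at t=2.5172
    y: enter (2,8) at t=3.5400
    x: enter (1,8) at t=3.6719
    x: enter (0,8) at t=4.8266 ← occupied
  → r_3 = 4.8266
beam 4: φ=270°, α=240°
  dir = (cos 240°, sin 240°) = (-0.5000, -0.8660); from cell (5,6)
  next x-line at t=0.3600, next y-line at t=0.2656; Δt_x=2.0000, Δt_y=1.1547
    y: enter (5,5) at t=0.2656
    x: enter (4,5) at t=0.3600
    y: enter (4,4) at t=1.4203
    x: enter (3,4) at t=2.3600
    y: enter (3,3) at t=2.5750
    y: enter (3,2) at t=3.7297
    x: enter (2,2) at t=4.3600
    y: enter (2,1) at t=4.8844
    y: enter (2,0) at t=6.0391 ← occupied
  → r_4 = 6.0391

ranges = [0.9469, 1.6400, 4.8266, 6.0391]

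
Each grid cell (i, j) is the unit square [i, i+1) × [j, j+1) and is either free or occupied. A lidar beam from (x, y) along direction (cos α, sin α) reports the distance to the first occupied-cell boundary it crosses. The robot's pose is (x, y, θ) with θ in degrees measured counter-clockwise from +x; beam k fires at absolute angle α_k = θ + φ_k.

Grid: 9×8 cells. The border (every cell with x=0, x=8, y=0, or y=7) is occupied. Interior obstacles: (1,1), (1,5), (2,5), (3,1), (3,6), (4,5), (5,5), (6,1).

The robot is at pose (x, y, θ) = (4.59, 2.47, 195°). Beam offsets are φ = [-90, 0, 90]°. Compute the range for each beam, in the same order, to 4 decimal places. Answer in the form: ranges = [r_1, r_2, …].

ranges = [3.6545, 2.6814, 1.5219]

beam 1: φ=-90°, α=105°
  direction (-0.2588, 0.9659); cell (4,2); t to first gridline: x 2.2796, y 0.5487 (then +3.8637 / +1.0353)
    (4,3) via y @ 0.5487
    (4,4) via y @ 1.5840
    (3,4) via x @ 2.2796
    (3,5) via y @ 2.6192
    (3,6) via y @ 3.6545  # hit
  → r_1 = 3.6545
beam 2: φ=0°, α=195°
  direction (-0.9659, -0.2588); cell (4,2); t to first gridline: x 0.6108, y 1.8159 (then +1.0353 / +3.8637)
    (3,2) via x @ 0.6108
    (2,2) via x @ 1.6461
    (2,1) via y @ 1.8159
    (1,1) via x @ 2.6814  # hit
  → r_2 = 2.6814
beam 3: φ=90°, α=285°
  direction (0.2588, -0.9659); cell (4,2); t to first gridline: x 1.5841, y 0.4866 (then +3.8637 / +1.0353)
    (4,1) via y @ 0.4866
    (4,0) via y @ 1.5219  # hit
  → r_3 = 1.5219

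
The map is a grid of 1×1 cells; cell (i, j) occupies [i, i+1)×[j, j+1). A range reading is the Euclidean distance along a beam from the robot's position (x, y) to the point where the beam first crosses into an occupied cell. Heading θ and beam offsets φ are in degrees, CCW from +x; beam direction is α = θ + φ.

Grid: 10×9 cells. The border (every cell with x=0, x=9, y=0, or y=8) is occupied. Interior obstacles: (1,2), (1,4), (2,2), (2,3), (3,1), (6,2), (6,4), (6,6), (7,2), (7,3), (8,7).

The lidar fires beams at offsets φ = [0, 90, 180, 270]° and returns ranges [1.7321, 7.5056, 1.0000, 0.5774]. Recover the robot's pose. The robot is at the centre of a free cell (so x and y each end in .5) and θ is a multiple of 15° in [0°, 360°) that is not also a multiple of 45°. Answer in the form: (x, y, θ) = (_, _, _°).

(x, y, θ) = (2.5, 7.5, 210°)

The pose lattice has 45·16 = 720 candidates. Test each by forward raycasting.
  (1.5, 1.5, 240°): beam 1 = 0.5774 ≠ 1.7321 ✗
  (7.5, 4.5, 285°): beam 1 = 0.5176 ≠ 1.7321 ✗
  (6.5, 1.5, 210°): beam 1 = 1.0000 ≠ 1.7321 ✗
  (6.5, 1.5, 150°): beam 1 = 4.0415 ≠ 1.7321 ✗
  …
  (2.5, 7.5, 210°): r_1=1.7321, r_2=7.5056, r_3=1.0000, r_4=0.5774 — all match ✓
No second candidate reproduces the full scan.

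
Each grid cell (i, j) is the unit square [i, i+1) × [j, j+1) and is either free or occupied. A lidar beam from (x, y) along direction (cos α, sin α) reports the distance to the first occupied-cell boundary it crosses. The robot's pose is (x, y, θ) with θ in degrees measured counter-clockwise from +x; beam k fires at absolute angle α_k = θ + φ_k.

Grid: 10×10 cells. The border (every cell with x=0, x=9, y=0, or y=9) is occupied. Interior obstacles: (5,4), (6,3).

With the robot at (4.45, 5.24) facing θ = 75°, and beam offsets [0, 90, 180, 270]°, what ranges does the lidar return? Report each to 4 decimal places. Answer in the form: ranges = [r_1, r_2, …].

ranges = [3.8926, 3.5717, 4.3896, 0.9273]

beam 1: φ=0°, α=75°
  dir = (cos 75°, sin 75°) = (0.2588, 0.9659); from cell (4,5)
  next x-line at t=2.1250, next y-line at t=0.7868; Δt_x=3.8637, Δt_y=1.0353
    y: enter (4,6) at t=0.7868
    y: enter (4,7) at t=1.8221
    x: enter (5,7) at t=2.1250
    y: enter (5,8) at t=2.8574
    y: enter (5,9) at t=3.8926 ← occupied
  → r_1 = 3.8926
beam 2: φ=90°, α=165°
  dir = (cos 165°, sin 165°) = (-0.9659, 0.2588); from cell (4,5)
  next x-line at t=0.4659, next y-line at t=2.9364; Δt_x=1.0353, Δt_y=3.8637
    x: enter (3,5) at t=0.4659
    x: enter (2,5) at t=1.5012
    x: enter (1,5) at t=2.5364
    y: enter (1,6) at t=2.9364
    x: enter (0,6) at t=3.5717 ← occupied
  → r_2 = 3.5717
beam 3: φ=180°, α=255°
  dir = (cos 255°, sin 255°) = (-0.2588, -0.9659); from cell (4,5)
  next x-line at t=1.7387, next y-line at t=0.2485; Δt_x=3.8637, Δt_y=1.0353
    y: enter (4,4) at t=0.2485
    y: enter (4,3) at t=1.2837
    x: enter (3,3) at t=1.7387
    y: enter (3,2) at t=2.3190
    y: enter (3,1) at t=3.3543
    y: enter (3,0) at t=4.3896 ← occupied
  → r_3 = 4.3896
beam 4: φ=270°, α=345°
  dir = (cos 345°, sin 345°) = (0.9659, -0.2588); from cell (4,5)
  next x-line at t=0.5694, next y-line at t=0.9273; Δt_x=1.0353, Δt_y=3.8637
    x: enter (5,5) at t=0.5694
    y: enter (5,4) at t=0.9273 ← occupied
  → r_4 = 0.9273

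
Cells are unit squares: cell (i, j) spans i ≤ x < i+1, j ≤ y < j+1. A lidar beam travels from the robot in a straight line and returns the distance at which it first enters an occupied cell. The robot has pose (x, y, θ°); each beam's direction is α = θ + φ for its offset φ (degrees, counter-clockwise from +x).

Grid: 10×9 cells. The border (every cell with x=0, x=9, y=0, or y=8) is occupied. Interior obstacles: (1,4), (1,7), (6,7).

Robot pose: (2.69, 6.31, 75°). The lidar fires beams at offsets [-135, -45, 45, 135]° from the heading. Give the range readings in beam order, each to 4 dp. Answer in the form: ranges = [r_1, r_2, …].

beam 1: φ=-135°, α=300°
  d=(0.5000,-0.8660)  start (2,6)  tX=0.6200 tY=0.3580  stride 1/|dx|=2.0000 1/|dy|=1.1547
    cross y-line → (2,5), t=0.3580
    cross x-line → (3,5), t=0.6200
    cross y-line → (3,4), t=1.5127
    cross x-line → (4,4), t=2.6200
    cross y-line → (4,3), t=2.6674
    cross y-line → (4,2), t=3.8221
    cross x-line → (5,2), t=4.6200
    cross y-line → (5,1), t=4.9768
    cross y-line → (5,0), t=6.1315 (wall)
  → r_1 = 6.1315
beam 2: φ=-45°, α=30°
  d=(0.8660,0.5000)  start (2,6)  tX=0.3580 tY=1.3800  stride 1/|dx|=1.1547 1/|dy|=2.0000
    cross x-line → (3,6), t=0.3580
    cross y-line → (3,7), t=1.3800
    cross x-line → (4,7), t=1.5127
    cross x-line → (5,7), t=2.6674
    cross y-line → (5,8), t=3.3800 (wall)
  → r_2 = 3.3800
beam 3: φ=45°, α=120°
  d=(-0.5000,0.8660)  start (2,6)  tX=1.3800 tY=0.7967  stride 1/|dx|=2.0000 1/|dy|=1.1547
    cross y-line → (2,7), t=0.7967
    cross x-line → (1,7), t=1.3800 (wall)
  → r_3 = 1.3800
beam 4: φ=135°, α=210°
  d=(-0.8660,-0.5000)  start (2,6)  tX=0.7967 tY=0.6200  stride 1/|dx|=1.1547 1/|dy|=2.0000
    cross y-line → (2,5), t=0.6200
    cross x-line → (1,5), t=0.7967
    cross x-line → (0,5), t=1.9514 (wall)
  → r_4 = 1.9514

ranges = [6.1315, 3.3800, 1.3800, 1.9514]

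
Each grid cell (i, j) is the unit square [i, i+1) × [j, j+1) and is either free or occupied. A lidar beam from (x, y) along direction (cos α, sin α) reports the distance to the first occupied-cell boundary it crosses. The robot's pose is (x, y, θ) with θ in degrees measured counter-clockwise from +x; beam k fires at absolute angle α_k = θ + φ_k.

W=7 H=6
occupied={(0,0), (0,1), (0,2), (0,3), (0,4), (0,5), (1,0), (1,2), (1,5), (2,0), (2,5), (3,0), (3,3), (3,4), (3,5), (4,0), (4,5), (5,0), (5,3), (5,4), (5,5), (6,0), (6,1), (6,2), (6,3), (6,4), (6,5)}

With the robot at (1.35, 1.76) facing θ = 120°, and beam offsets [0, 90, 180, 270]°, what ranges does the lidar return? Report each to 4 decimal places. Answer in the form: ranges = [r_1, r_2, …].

ranges = [0.2771, 0.4041, 0.8776, 0.4800]

beam 1: φ=0°, α=120°
  d=(-0.5000,0.8660)  start (1,1)  tX=0.7000 tY=0.2771  stride 1/|dx|=2.0000 1/|dy|=1.1547
    cross y-line → (1,2), t=0.2771 (wall)
  → r_1 = 0.2771
beam 2: φ=90°, α=210°
  d=(-0.8660,-0.5000)  start (1,1)  tX=0.4041 tY=1.5200  stride 1/|dx|=1.1547 1/|dy|=2.0000
    cross x-line → (0,1), t=0.4041 (wall)
  → r_2 = 0.4041
beam 3: φ=180°, α=300°
  d=(0.5000,-0.8660)  start (1,1)  tX=1.3000 tY=0.8776  stride 1/|dx|=2.0000 1/|dy|=1.1547
    cross y-line → (1,0), t=0.8776 (wall)
  → r_3 = 0.8776
beam 4: φ=270°, α=30°
  d=(0.8660,0.5000)  start (1,1)  tX=0.7506 tY=0.4800  stride 1/|dx|=1.1547 1/|dy|=2.0000
    cross y-line → (1,2), t=0.4800 (wall)
  → r_4 = 0.4800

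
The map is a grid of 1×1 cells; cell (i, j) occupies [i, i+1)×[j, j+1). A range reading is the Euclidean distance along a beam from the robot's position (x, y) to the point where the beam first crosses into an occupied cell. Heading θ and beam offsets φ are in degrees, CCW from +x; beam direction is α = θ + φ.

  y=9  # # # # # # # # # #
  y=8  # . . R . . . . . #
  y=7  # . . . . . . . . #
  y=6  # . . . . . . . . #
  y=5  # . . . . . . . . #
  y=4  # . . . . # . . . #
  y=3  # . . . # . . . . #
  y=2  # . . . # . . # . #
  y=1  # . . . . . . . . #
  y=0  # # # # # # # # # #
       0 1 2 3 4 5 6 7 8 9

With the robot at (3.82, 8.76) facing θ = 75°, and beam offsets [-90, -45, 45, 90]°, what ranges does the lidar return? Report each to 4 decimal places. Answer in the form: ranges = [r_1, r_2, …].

ranges = [5.3627, 0.4800, 0.2771, 0.9273]

beam 1: φ=-90°, α=345°
  cosα=0.9659 sinα=-0.2588 | (3,8) | tMaxX 0.1863 tMaxY 2.9364 | tΔX 1.0353 tΔY 3.8637
    t=0.1863 [x] (4,8)
    t=1.2216 [x] (5,8)
    t=2.2569 [x] (6,8)
    t=2.9364 [y] (6,7)
    t=3.2922 [x] (7,7)
    t=4.3275 [x] (8,7)
    t=5.3627 [x] (9,7) — stop
  → r_1 = 5.3627
beam 2: φ=-45°, α=30°
  cosα=0.8660 sinα=0.5000 | (3,8) | tMaxX 0.2078 tMaxY 0.4800 | tΔX 1.1547 tΔY 2.0000
    t=0.2078 [x] (4,8)
    t=0.4800 [y] (4,9) — stop
  → r_2 = 0.4800
beam 3: φ=45°, α=120°
  cosα=-0.5000 sinα=0.8660 | (3,8) | tMaxX 1.6400 tMaxY 0.2771 | tΔX 2.0000 tΔY 1.1547
    t=0.2771 [y] (3,9) — stop
  → r_3 = 0.2771
beam 4: φ=90°, α=165°
  cosα=-0.9659 sinα=0.2588 | (3,8) | tMaxX 0.8489 tMaxY 0.9273 | tΔX 1.0353 tΔY 3.8637
    t=0.8489 [x] (2,8)
    t=0.9273 [y] (2,9) — stop
  → r_4 = 0.9273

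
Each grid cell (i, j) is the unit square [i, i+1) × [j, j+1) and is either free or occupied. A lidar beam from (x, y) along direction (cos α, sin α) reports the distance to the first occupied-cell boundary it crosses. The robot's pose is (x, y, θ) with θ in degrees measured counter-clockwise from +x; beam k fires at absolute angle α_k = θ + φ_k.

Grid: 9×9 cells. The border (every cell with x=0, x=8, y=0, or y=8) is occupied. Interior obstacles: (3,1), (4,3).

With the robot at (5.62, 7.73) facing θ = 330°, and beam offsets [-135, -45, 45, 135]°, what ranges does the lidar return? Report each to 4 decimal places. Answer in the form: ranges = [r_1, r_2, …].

beam 1: φ=-135°, α=195°
  direction (-0.9659, -0.2588); cell (5,7); t to first gridline: x 0.6419, y 2.8205 (then +1.0353 / +3.8637)
    (4,7) via x @ 0.6419
    (3,7) via x @ 1.6771
    (2,7) via x @ 2.7124
    (2,6) via y @ 2.8205
    (1,6) via x @ 3.7477
    (0,6) via x @ 4.7830  # hit
  → r_1 = 4.7830
beam 2: φ=-45°, α=285°
  direction (0.2588, -0.9659); cell (5,7); t to first gridline: x 1.4682, y 0.7558 (then +3.8637 / +1.0353)
    (5,6) via y @ 0.7558
    (6,6) via x @ 1.4682
    (6,5) via y @ 1.7910
    (6,4) via y @ 2.8263
    (6,3) via y @ 3.8616
    (6,2) via y @ 4.8969
    (7,2) via x @ 5.3319
    (7,1) via y @ 5.9321
    (7,0) via y @ 6.9674  # hit
  → r_2 = 6.9674
beam 3: φ=45°, α=15°
  direction (0.9659, 0.2588); cell (5,7); t to first gridline: x 0.3934, y 1.0432 (then +1.0353 / +3.8637)
    (6,7) via x @ 0.3934
    (6,8) via y @ 1.0432  # hit
  → r_3 = 1.0432
beam 4: φ=135°, α=105°
  direction (-0.2588, 0.9659); cell (5,7); t to first gridline: x 2.3955, y 0.2795 (then +3.8637 / +1.0353)
    (5,8) via y @ 0.2795  # hit
  → r_4 = 0.2795

ranges = [4.7830, 6.9674, 1.0432, 0.2795]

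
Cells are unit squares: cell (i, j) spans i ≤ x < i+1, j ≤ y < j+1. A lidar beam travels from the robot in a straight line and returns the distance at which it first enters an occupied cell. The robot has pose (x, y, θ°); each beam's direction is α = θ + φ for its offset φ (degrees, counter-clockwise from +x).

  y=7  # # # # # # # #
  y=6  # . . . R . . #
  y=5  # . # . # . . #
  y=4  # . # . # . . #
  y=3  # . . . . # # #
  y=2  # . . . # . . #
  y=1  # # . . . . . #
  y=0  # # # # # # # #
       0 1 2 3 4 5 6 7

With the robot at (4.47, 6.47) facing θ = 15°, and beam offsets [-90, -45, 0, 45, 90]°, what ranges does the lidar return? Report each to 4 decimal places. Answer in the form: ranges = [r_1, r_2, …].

ranges = [0.4866, 2.9214, 2.0478, 0.6120, 0.5487]

beam 1: φ=-90°, α=285°
  dir = (cos 285°, sin 285°) = (0.2588, -0.9659); from cell (4,6)
  next x-line at t=2.0478, next y-line at t=0.4866; Δt_x=3.8637, Δt_y=1.0353
    y: enter (4,5) at t=0.4866 ← occupied
  → r_1 = 0.4866
beam 2: φ=-45°, α=330°
  dir = (cos 330°, sin 330°) = (0.8660, -0.5000); from cell (4,6)
  next x-line at t=0.6120, next y-line at t=0.9400; Δt_x=1.1547, Δt_y=2.0000
    x: enter (5,6) at t=0.6120
    y: enter (5,5) at t=0.9400
    x: enter (6,5) at t=1.7667
    x: enter (7,5) at t=2.9214 ← occupied
  → r_2 = 2.9214
beam 3: φ=0°, α=15°
  dir = (cos 15°, sin 15°) = (0.9659, 0.2588); from cell (4,6)
  next x-line at t=0.5487, next y-line at t=2.0478; Δt_x=1.0353, Δt_y=3.8637
    x: enter (5,6) at t=0.5487
    x: enter (6,6) at t=1.5840
    y: enter (6,7) at t=2.0478 ← occupied
  → r_3 = 2.0478
beam 4: φ=45°, α=60°
  dir = (cos 60°, sin 60°) = (0.5000, 0.8660); from cell (4,6)
  next x-line at t=1.0600, next y-line at t=0.6120; Δt_x=2.0000, Δt_y=1.1547
    y: enter (4,7) at t=0.6120 ← occupied
  → r_4 = 0.6120
beam 5: φ=90°, α=105°
  dir = (cos 105°, sin 105°) = (-0.2588, 0.9659); from cell (4,6)
  next x-line at t=1.8159, next y-line at t=0.5487; Δt_x=3.8637, Δt_y=1.0353
    y: enter (4,7) at t=0.5487 ← occupied
  → r_5 = 0.5487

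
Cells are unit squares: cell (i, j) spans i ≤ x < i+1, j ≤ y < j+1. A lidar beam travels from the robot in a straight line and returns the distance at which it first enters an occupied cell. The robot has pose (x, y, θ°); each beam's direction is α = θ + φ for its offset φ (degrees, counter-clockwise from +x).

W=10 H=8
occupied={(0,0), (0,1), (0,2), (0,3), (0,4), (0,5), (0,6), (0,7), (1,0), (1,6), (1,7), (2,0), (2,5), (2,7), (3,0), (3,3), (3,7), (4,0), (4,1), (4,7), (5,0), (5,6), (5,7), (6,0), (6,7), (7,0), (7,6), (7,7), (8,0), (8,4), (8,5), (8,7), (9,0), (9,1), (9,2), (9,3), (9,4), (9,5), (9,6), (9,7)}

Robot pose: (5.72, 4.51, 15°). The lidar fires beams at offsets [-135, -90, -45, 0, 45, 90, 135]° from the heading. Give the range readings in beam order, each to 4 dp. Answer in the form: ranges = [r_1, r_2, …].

ranges = [2.8983, 3.6338, 3.7874, 2.3604, 2.5600, 1.5426, 4.2955]

beam 1: φ=-135°, α=240°
  dir = (cos 240°, sin 240°) = (-0.5000, -0.8660); from cell (5,4)
  next x-line at t=1.4400, next y-line at t=0.5889; Δt_x=2.0000, Δt_y=1.1547
    y: enter (5,3) at t=0.5889
    x: enter (4,3) at t=1.4400
    y: enter (4,2) at t=1.7436
    y: enter (4,1) at t=2.8983 ← occupied
  → r_1 = 2.8983
beam 2: φ=-90°, α=285°
  dir = (cos 285°, sin 285°) = (0.2588, -0.9659); from cell (5,4)
  next x-line at t=1.0818, next y-line at t=0.5280; Δt_x=3.8637, Δt_y=1.0353
    y: enter (5,3) at t=0.5280
    x: enter (6,3) at t=1.0818
    y: enter (6,2) at t=1.5633
    y: enter (6,1) at t=2.5985
    y: enter (6,0) at t=3.6338 ← occupied
  → r_2 = 3.6338
beam 3: φ=-45°, α=330°
  dir = (cos 330°, sin 330°) = (0.8660, -0.5000); from cell (5,4)
  next x-line at t=0.3233, next y-line at t=1.0200; Δt_x=1.1547, Δt_y=2.0000
    x: enter (6,4) at t=0.3233
    y: enter (6,3) at t=1.0200
    x: enter (7,3) at t=1.4780
    x: enter (8,3) at t=2.6327
    y: enter (8,2) at t=3.0200
    x: enter (9,2) at t=3.7874 ← occupied
  → r_3 = 3.7874
beam 4: φ=0°, α=15°
  dir = (cos 15°, sin 15°) = (0.9659, 0.2588); from cell (5,4)
  next x-line at t=0.2899, next y-line at t=1.8932; Δt_x=1.0353, Δt_y=3.8637
    x: enter (6,4) at t=0.2899
    x: enter (7,4) at t=1.3252
    y: enter (7,5) at t=1.8932
    x: enter (8,5) at t=2.3604 ← occupied
  → r_4 = 2.3604
beam 5: φ=45°, α=60°
  dir = (cos 60°, sin 60°) = (0.5000, 0.8660); from cell (5,4)
  next x-line at t=0.5600, next y-line at t=0.5658; Δt_x=2.0000, Δt_y=1.1547
    x: enter (6,4) at t=0.5600
    y: enter (6,5) at t=0.5658
    y: enter (6,6) at t=1.7205
    x: enter (7,6) at t=2.5600 ← occupied
  → r_5 = 2.5600
beam 6: φ=90°, α=105°
  dir = (cos 105°, sin 105°) = (-0.2588, 0.9659); from cell (5,4)
  next x-line at t=2.7819, next y-line at t=0.5073; Δt_x=3.8637, Δt_y=1.0353
    y: enter (5,5) at t=0.5073
    y: enter (5,6) at t=1.5426 ← occupied
  → r_6 = 1.5426
beam 7: φ=135°, α=150°
  dir = (cos 150°, sin 150°) = (-0.8660, 0.5000); from cell (5,4)
  next x-line at t=0.8314, next y-line at t=0.9800; Δt_x=1.1547, Δt_y=2.0000
    x: enter (4,4) at t=0.8314
    y: enter (4,5) at t=0.9800
    x: enter (3,5) at t=1.9861
    y: enter (3,6) at t=2.9800
    x: enter (2,6) at t=3.1408
    x: enter (1,6) at t=4.2955 ← occupied
  → r_7 = 4.2955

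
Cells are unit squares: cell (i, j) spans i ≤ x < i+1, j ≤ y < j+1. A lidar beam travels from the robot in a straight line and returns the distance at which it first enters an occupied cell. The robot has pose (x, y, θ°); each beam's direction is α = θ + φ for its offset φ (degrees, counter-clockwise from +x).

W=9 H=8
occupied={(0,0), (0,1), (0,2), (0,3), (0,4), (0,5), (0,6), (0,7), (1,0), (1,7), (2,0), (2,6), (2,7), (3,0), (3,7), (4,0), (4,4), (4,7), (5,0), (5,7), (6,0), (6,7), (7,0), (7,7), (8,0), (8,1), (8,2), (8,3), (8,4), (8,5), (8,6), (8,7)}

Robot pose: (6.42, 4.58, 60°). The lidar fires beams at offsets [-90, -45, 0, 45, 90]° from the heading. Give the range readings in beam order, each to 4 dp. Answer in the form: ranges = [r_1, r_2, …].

beam 1: φ=-90°, α=330°
  cosα=0.8660 sinα=-0.5000 | (6,4) | tMaxX 0.6697 tMaxY 1.1600 | tΔX 1.1547 tΔY 2.0000
    t=0.6697 [x] (7,4)
    t=1.1600 [y] (7,3)
    t=1.8244 [x] (8,3) — stop
  → r_1 = 1.8244
beam 2: φ=-45°, α=15°
  cosα=0.9659 sinα=0.2588 | (6,4) | tMaxX 0.6005 tMaxY 1.6228 | tΔX 1.0353 tΔY 3.8637
    t=0.6005 [x] (7,4)
    t=1.6228 [y] (7,5)
    t=1.6357 [x] (8,5) — stop
  → r_2 = 1.6357
beam 3: φ=0°, α=60°
  cosα=0.5000 sinα=0.8660 | (6,4) | tMaxX 1.1600 tMaxY 0.4850 | tΔX 2.0000 tΔY 1.1547
    t=0.4850 [y] (6,5)
    t=1.1600 [x] (7,5)
    t=1.6397 [y] (7,6)
    t=2.7944 [y] (7,7) — stop
  → r_3 = 2.7944
beam 4: φ=45°, α=105°
  cosα=-0.2588 sinα=0.9659 | (6,4) | tMaxX 1.6228 tMaxY 0.4348 | tΔX 3.8637 tΔY 1.0353
    t=0.4348 [y] (6,5)
    t=1.4701 [y] (6,6)
    t=1.6228 [x] (5,6)
    t=2.5054 [y] (5,7) — stop
  → r_4 = 2.5054
beam 5: φ=90°, α=150°
  cosα=-0.8660 sinα=0.5000 | (6,4) | tMaxX 0.4850 tMaxY 0.8400 | tΔX 1.1547 tΔY 2.0000
    t=0.4850 [x] (5,4)
    t=0.8400 [y] (5,5)
    t=1.6397 [x] (4,5)
    t=2.7944 [x] (3,5)
    t=2.8400 [y] (3,6)
    t=3.9491 [x] (2,6) — stop
  → r_5 = 3.9491

ranges = [1.8244, 1.6357, 2.7944, 2.5054, 3.9491]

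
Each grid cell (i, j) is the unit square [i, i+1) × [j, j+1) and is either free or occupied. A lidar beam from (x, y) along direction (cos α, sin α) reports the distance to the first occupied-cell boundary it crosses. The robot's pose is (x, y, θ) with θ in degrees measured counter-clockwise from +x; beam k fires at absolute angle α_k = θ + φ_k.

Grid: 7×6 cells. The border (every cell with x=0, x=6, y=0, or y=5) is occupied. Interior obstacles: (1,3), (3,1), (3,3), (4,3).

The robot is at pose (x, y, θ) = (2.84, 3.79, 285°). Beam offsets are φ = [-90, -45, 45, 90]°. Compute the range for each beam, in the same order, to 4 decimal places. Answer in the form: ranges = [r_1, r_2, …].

beam 1: φ=-90°, α=195°
  direction (-0.9659, -0.2588); cell (2,3); t to first gridline: x 0.8696, y 3.0523 (then +1.0353 / +3.8637)
    (1,3) via x @ 0.8696  # hit
  → r_1 = 0.8696
beam 2: φ=-45°, α=240°
  direction (-0.5000, -0.8660); cell (2,3); t to first gridline: x 1.6800, y 0.9122 (then +2.0000 / +1.1547)
    (2,2) via y @ 0.9122
    (1,2) via x @ 1.6800
    (1,1) via y @ 2.0669
    (1,0) via y @ 3.2216  # hit
  → r_2 = 3.2216
beam 3: φ=45°, α=330°
  direction (0.8660, -0.5000); cell (2,3); t to first gridline: x 0.1848, y 1.5800 (then +1.1547 / +2.0000)
    (3,3) via x @ 0.1848  # hit
  → r_3 = 0.1848
beam 4: φ=90°, α=15°
  direction (0.9659, 0.2588); cell (2,3); t to first gridline: x 0.1656, y 0.8114 (then +1.0353 / +3.8637)
    (3,3) via x @ 0.1656  # hit
  → r_4 = 0.1656

ranges = [0.8696, 3.2216, 0.1848, 0.1656]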